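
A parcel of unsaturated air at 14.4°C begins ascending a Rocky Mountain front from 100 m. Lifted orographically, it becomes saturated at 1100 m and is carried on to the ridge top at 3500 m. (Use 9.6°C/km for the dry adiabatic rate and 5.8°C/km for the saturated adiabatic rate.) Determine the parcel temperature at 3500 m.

100 → 1100 m (dry, 9.6°C/km): ΔT = -9.6 × 1 = -9.6°C → T = 4.8°C
1100 → 3500 m (saturated, 5.8°C/km): ΔT = -5.8 × 2.4 = -13.92°C → T = -9.12°C

-9.12°C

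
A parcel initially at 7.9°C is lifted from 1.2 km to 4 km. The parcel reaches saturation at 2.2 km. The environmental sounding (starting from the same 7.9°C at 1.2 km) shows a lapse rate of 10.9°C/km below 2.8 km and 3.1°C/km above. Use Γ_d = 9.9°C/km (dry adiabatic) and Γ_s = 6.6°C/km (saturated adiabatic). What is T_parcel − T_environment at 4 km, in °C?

-0.62°C (parcel cooler than environment)

Parcel:
  From 1200 m to 2200 m (dry): cools by 9.9 × 1 = 9.9°C, giving -2°C.
  From 2200 m to 4000 m (saturated): cools by 6.6 × 1.8 = 11.88°C, giving -13.88°C.
Environment:
  From 1200 m to 2800 m (environment, lower layer): cools by 10.9 × 1.6 = 17.44°C, giving -9.54°C.
  From 2800 m to 4000 m (environment, upper layer): cools by 3.1 × 1.2 = 3.72°C, giving -13.26°C.
T_parcel − T_env = -13.88 − (-13.26) = -0.62°C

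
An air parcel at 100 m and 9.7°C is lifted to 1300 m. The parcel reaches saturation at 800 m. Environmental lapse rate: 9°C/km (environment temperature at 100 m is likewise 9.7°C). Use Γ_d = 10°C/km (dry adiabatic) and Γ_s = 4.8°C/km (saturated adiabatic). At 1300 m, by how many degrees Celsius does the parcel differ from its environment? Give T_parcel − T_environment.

Parcel:
  Dry to 800 m: -10 × 0.7 km = -7°C, so T = 2.7°C.
  Saturated to 1300 m: -4.8 × 0.5 km = -2.4°C, so T = 0.3°C.
Environment:
  Environment to 1300 m: -9 × 1.2 km = -10.8°C, so T = -1.1°C.
T_parcel − T_env = 0.3 − (-1.1) = +1.4°C

+1.4°C (parcel warmer than environment)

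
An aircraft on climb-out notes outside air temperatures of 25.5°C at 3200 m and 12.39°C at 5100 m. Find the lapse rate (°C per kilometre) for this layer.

6.9°C/km

Γ = −ΔT/Δz = (25.5 − 12.39) / (5100 − 3200) m
  = 13.11°C / 1.9 km = 6.9°C/km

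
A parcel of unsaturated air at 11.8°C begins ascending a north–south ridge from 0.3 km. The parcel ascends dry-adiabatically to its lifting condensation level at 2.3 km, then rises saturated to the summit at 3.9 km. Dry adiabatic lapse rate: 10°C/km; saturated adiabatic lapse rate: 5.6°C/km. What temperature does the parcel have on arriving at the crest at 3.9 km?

From 300 m to 2300 m (dry): cools by 10 × 2 = 20°C, giving -8.2°C.
From 2300 m to 3900 m (saturated): cools by 5.6 × 1.6 = 8.96°C, giving -17.16°C.

-17.16°C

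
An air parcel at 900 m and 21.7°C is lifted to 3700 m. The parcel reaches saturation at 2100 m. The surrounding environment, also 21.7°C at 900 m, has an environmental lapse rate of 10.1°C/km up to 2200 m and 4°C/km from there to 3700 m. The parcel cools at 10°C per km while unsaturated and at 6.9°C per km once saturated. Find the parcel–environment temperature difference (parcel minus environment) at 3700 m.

Parcel:
  900–2100 m, dry: Δz = 1.2 km ⇒ ΔT = -12°C; T = 9.7°C
  2100–3700 m, saturated: Δz = 1.6 km ⇒ ΔT = -11.04°C; T = -1.34°C
Environment:
  900–2200 m, environment, lower layer: Δz = 1.3 km ⇒ ΔT = -13.13°C; T = 8.57°C
  2200–3700 m, environment, upper layer: Δz = 1.5 km ⇒ ΔT = -6°C; T = 2.57°C
T_parcel − T_env = -1.34 − 2.57 = -3.91°C

-3.91°C (parcel cooler than environment)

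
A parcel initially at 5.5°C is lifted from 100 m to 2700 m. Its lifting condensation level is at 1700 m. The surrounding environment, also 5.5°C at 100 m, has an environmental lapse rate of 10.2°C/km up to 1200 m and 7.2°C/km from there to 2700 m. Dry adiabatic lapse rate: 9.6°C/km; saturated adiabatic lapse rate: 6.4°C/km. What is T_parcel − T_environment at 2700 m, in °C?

Parcel:
  100 → 1700 m (dry, 9.6°C/km): ΔT = -9.6 × 1.6 = -15.36°C → T = -9.86°C
  1700 → 2700 m (saturated, 6.4°C/km): ΔT = -6.4 × 1 = -6.4°C → T = -16.26°C
Environment:
  100 → 1200 m (environment, lower layer, 10.2°C/km): ΔT = -10.2 × 1.1 = -11.22°C → T = -5.72°C
  1200 → 2700 m (environment, upper layer, 7.2°C/km): ΔT = -7.2 × 1.5 = -10.8°C → T = -16.52°C
T_parcel − T_env = -16.26 − (-16.52) = +0.26°C

+0.26°C (parcel warmer than environment)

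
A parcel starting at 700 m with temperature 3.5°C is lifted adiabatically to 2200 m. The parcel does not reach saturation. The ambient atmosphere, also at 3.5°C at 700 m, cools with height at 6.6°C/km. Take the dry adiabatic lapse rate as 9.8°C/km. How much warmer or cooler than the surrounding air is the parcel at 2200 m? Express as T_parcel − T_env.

-4.8°C (parcel cooler than environment)

Parcel:
  Dry to 2200 m: -9.8 × 1.5 km = -14.7°C, so T = -11.2°C.
Environment:
  Environment to 2200 m: -6.6 × 1.5 km = -9.9°C, so T = -6.4°C.
T_parcel − T_env = -11.2 − (-6.4) = -4.8°C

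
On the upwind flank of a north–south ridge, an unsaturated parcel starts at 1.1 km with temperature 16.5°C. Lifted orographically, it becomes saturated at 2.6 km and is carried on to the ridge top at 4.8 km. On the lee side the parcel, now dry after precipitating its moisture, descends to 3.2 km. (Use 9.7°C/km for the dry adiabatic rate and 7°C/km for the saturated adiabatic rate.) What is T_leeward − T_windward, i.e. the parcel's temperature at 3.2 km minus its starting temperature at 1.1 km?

1100 → 2600 m (dry, 9.7°C/km): ΔT = -9.7 × 1.5 = -14.55°C → T = 1.95°C
2600 → 4800 m (saturated, 7°C/km): ΔT = -7 × 2.2 = -15.4°C → T = -13.45°C
4800 → 3200 m (dry descent, 9.7°C/km): ΔT = +9.7 × 1.6 = +15.52°C → T = 2.07°C
Net change vs windward start: 2.07 − 16.5 = -14.43°C

-14.43°C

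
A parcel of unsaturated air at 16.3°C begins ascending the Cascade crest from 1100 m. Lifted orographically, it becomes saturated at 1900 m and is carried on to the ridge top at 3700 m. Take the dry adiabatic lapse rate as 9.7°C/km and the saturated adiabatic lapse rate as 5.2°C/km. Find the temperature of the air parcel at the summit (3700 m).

Dry to 1900 m: -9.7 × 0.8 km = -7.76°C, so T = 8.54°C.
Saturated to 3700 m: -5.2 × 1.8 km = -9.36°C, so T = -0.82°C.

-0.82°C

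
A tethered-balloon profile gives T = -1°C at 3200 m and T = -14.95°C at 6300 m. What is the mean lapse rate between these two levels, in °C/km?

Γ = −ΔT/Δz = (-1 − (-14.95)) / (6300 − 3200) m
  = 13.95°C / 3.1 km = 4.5°C/km

4.5°C/km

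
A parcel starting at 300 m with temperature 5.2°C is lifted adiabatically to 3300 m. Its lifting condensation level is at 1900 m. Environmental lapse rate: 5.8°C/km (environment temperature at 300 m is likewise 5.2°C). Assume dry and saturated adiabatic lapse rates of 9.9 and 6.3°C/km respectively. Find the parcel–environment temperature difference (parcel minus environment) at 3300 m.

Parcel:
  300–1900 m, dry: Δz = 1.6 km ⇒ ΔT = -15.84°C; T = -10.64°C
  1900–3300 m, saturated: Δz = 1.4 km ⇒ ΔT = -8.82°C; T = -19.46°C
Environment:
  300–3300 m, environment: Δz = 3 km ⇒ ΔT = -17.4°C; T = -12.2°C
T_parcel − T_env = -19.46 − (-12.2) = -7.26°C

-7.26°C (parcel cooler than environment)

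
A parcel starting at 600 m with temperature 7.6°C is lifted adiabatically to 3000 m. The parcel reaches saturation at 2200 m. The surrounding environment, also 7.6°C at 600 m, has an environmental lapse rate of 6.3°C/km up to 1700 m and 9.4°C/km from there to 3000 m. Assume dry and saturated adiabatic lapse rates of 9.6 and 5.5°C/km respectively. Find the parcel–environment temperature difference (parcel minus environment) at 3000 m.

Parcel:
  Dry to 2200 m: -9.6 × 1.6 km = -15.36°C, so T = -7.76°C.
  Saturated to 3000 m: -5.5 × 0.8 km = -4.4°C, so T = -12.16°C.
Environment:
  Environment, lower layer to 1700 m: -6.3 × 1.1 km = -6.93°C, so T = 0.67°C.
  Environment, upper layer to 3000 m: -9.4 × 1.3 km = -12.22°C, so T = -11.55°C.
T_parcel − T_env = -12.16 − (-11.55) = -0.61°C

-0.61°C (parcel cooler than environment)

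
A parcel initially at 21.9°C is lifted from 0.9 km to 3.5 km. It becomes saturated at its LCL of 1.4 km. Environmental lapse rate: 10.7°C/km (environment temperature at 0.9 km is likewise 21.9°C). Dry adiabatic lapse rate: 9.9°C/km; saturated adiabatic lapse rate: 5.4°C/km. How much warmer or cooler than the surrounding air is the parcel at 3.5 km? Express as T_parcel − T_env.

Parcel:
  From 900 m to 1400 m (dry): cools by 9.9 × 0.5 = 4.95°C, giving 16.95°C.
  From 1400 m to 3500 m (saturated): cools by 5.4 × 2.1 = 11.34°C, giving 5.61°C.
Environment:
  From 900 m to 3500 m (environment): cools by 10.7 × 2.6 = 27.82°C, giving -5.92°C.
T_parcel − T_env = 5.61 − (-5.92) = +11.53°C

+11.53°C (parcel warmer than environment)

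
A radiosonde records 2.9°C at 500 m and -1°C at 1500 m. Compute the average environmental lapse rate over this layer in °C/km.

3.9°C/km

Γ = −ΔT/Δz = (2.9 − (-1)) / (1500 − 500) m
  = 3.9°C / 1 km = 3.9°C/km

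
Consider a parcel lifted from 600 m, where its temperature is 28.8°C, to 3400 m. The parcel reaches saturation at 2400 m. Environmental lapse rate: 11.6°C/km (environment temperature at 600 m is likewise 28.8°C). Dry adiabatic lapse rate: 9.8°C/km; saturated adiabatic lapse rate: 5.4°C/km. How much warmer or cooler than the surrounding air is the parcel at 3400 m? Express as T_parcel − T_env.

+9.44°C (parcel warmer than environment)

Parcel:
  From 600 m to 2400 m (dry): cools by 9.8 × 1.8 = 17.64°C, giving 11.16°C.
  From 2400 m to 3400 m (saturated): cools by 5.4 × 1 = 5.4°C, giving 5.76°C.
Environment:
  From 600 m to 3400 m (environment): cools by 11.6 × 2.8 = 32.48°C, giving -3.68°C.
T_parcel − T_env = 5.76 − (-3.68) = +9.44°C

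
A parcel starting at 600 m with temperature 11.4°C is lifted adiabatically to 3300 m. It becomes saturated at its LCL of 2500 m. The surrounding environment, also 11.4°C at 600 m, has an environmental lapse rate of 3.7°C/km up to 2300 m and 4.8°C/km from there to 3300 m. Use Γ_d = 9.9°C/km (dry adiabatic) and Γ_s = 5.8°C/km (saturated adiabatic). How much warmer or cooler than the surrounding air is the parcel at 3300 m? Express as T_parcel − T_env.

Parcel:
  600 → 2500 m (dry, 9.9°C/km): ΔT = -9.9 × 1.9 = -18.81°C → T = -7.41°C
  2500 → 3300 m (saturated, 5.8°C/km): ΔT = -5.8 × 0.8 = -4.64°C → T = -12.05°C
Environment:
  600 → 2300 m (environment, lower layer, 3.7°C/km): ΔT = -3.7 × 1.7 = -6.29°C → T = 5.11°C
  2300 → 3300 m (environment, upper layer, 4.8°C/km): ΔT = -4.8 × 1 = -4.8°C → T = 0.31°C
T_parcel − T_env = -12.05 − 0.31 = -12.36°C

-12.36°C (parcel cooler than environment)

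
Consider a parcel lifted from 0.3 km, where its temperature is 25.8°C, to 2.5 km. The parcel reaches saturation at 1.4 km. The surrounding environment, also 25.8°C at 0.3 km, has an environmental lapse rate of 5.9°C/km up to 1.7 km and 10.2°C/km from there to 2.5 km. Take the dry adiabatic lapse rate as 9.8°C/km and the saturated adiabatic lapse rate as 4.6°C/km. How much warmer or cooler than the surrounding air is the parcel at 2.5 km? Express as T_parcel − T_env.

+0.58°C (parcel warmer than environment)

Parcel:
  300–1400 m, dry: Δz = 1.1 km ⇒ ΔT = -10.78°C; T = 15.02°C
  1400–2500 m, saturated: Δz = 1.1 km ⇒ ΔT = -5.06°C; T = 9.96°C
Environment:
  300–1700 m, environment, lower layer: Δz = 1.4 km ⇒ ΔT = -8.26°C; T = 17.54°C
  1700–2500 m, environment, upper layer: Δz = 0.8 km ⇒ ΔT = -8.16°C; T = 9.38°C
T_parcel − T_env = 9.96 − 9.38 = +0.58°C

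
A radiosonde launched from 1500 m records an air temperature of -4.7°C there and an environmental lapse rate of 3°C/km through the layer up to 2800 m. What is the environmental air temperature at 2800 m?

1500–2800 m, environmental: Δz = 1.3 km ⇒ ΔT = -3.9°C; T = -8.6°C

-8.6°C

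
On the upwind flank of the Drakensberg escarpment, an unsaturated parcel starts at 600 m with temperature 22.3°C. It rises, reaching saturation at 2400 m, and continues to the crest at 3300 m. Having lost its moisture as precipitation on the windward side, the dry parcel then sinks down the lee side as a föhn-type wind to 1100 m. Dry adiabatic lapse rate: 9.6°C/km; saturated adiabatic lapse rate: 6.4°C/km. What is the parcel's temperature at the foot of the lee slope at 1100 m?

20.38°C

Dry to 2400 m: -9.6 × 1.8 km = -17.28°C, so T = 5.02°C.
Saturated to 3300 m: -6.4 × 0.9 km = -5.76°C, so T = -0.74°C.
Dry descent to 1100 m: +9.6 × 2.2 km = +21.12°C, so T = 20.38°C.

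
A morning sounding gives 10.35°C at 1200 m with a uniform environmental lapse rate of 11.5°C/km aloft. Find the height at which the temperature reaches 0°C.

2100 m

Height above start = (10.35 − 0) / 11.5 = 0.9 km
Altitude = 1200 m + 900 m = 2100 m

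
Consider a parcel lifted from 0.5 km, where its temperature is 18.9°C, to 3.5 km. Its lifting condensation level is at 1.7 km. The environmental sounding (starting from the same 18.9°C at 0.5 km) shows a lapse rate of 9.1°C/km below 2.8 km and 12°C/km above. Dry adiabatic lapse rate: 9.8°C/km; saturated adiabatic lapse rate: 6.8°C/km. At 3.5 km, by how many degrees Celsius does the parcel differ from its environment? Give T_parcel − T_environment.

+5.33°C (parcel warmer than environment)

Parcel:
  500–1700 m, dry: Δz = 1.2 km ⇒ ΔT = -11.76°C; T = 7.14°C
  1700–3500 m, saturated: Δz = 1.8 km ⇒ ΔT = -12.24°C; T = -5.1°C
Environment:
  500–2800 m, environment, lower layer: Δz = 2.3 km ⇒ ΔT = -20.93°C; T = -2.03°C
  2800–3500 m, environment, upper layer: Δz = 0.7 km ⇒ ΔT = -8.4°C; T = -10.43°C
T_parcel − T_env = -5.1 − (-10.43) = +5.33°C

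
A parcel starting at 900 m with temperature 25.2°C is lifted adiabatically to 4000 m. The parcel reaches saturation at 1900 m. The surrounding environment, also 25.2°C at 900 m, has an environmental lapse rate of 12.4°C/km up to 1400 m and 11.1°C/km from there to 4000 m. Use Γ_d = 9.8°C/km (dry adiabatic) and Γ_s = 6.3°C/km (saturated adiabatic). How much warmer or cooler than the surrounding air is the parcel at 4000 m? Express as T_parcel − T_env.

Parcel:
  Dry to 1900 m: -9.8 × 1 km = -9.8°C, so T = 15.4°C.
  Saturated to 4000 m: -6.3 × 2.1 km = -13.23°C, so T = 2.17°C.
Environment:
  Environment, lower layer to 1400 m: -12.4 × 0.5 km = -6.2°C, so T = 19°C.
  Environment, upper layer to 4000 m: -11.1 × 2.6 km = -28.86°C, so T = -9.86°C.
T_parcel − T_env = 2.17 − (-9.86) = +12.03°C

+12.03°C (parcel warmer than environment)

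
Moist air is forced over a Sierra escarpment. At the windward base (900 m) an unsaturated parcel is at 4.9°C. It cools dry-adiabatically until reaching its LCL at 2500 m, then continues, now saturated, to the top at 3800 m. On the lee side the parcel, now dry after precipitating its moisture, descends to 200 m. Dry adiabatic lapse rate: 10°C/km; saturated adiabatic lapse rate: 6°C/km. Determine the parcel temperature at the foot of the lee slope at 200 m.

900 → 2500 m (dry, 10°C/km): ΔT = -10 × 1.6 = -16°C → T = -11.1°C
2500 → 3800 m (saturated, 6°C/km): ΔT = -6 × 1.3 = -7.8°C → T = -18.9°C
3800 → 200 m (dry descent, 10°C/km): ΔT = +10 × 3.6 = +36°C → T = 17.1°C

17.1°C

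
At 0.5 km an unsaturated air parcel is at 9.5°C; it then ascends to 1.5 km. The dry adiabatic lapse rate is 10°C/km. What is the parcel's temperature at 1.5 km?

-0.5°C

Dry adiabatic to 1500 m: -10 × 1 km = -10°C, so T = -0.5°C.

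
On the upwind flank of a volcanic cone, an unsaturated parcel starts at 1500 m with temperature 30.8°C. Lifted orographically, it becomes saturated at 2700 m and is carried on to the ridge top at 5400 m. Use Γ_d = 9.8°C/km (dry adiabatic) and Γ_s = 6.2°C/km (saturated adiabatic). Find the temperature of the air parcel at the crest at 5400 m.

2.3°C

1500 → 2700 m (dry, 9.8°C/km): ΔT = -9.8 × 1.2 = -11.76°C → T = 19.04°C
2700 → 5400 m (saturated, 6.2°C/km): ΔT = -6.2 × 2.7 = -16.74°C → T = 2.3°C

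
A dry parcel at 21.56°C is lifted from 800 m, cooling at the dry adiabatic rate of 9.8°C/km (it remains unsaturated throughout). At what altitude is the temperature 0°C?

Height above start = (21.56 − 0) / 9.8 = 2.2 km
Altitude = 800 m + 2200 m = 3000 m

3000 m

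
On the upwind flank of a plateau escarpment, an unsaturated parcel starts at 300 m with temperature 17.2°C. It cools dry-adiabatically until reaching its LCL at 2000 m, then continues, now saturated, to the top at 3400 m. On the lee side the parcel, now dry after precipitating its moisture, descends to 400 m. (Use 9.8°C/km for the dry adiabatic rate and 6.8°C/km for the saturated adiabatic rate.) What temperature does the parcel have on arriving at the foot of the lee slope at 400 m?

20.42°C

Dry to 2000 m: -9.8 × 1.7 km = -16.66°C, so T = 0.54°C.
Saturated to 3400 m: -6.8 × 1.4 km = -9.52°C, so T = -8.98°C.
Dry descent to 400 m: +9.8 × 3 km = +29.4°C, so T = 20.42°C.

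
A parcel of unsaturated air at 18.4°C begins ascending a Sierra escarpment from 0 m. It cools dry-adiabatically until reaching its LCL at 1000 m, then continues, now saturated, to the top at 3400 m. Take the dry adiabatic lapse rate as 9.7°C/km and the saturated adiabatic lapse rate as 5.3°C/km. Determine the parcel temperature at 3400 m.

-4.02°C

From 0 m to 1000 m (dry): cools by 9.7 × 1 = 9.7°C, giving 8.7°C.
From 1000 m to 3400 m (saturated): cools by 5.3 × 2.4 = 12.72°C, giving -4.02°C.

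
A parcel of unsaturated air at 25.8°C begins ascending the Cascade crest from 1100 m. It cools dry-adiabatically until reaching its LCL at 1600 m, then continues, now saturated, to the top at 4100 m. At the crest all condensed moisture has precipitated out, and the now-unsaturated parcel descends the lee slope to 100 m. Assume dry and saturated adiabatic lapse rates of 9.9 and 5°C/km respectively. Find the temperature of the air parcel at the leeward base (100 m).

From 1100 m to 1600 m (dry): cools by 9.9 × 0.5 = 4.95°C, giving 20.85°C.
From 1600 m to 4100 m (saturated): cools by 5 × 2.5 = 12.5°C, giving 8.35°C.
From 4100 m to 100 m (dry descent): warms by 9.9 × 4 = 39.6°C, giving 47.95°C.

47.95°C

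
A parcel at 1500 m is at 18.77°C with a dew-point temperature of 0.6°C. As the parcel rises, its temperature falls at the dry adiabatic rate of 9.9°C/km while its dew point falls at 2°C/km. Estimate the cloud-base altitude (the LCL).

T and T_d converge at 9.9 − 2 = 7.9°C per km
Height above start = (18.77 − 0.6) / 7.9 = 2.3 km
LCL altitude = 1500 m + 2300 m = 3800 m

3800 m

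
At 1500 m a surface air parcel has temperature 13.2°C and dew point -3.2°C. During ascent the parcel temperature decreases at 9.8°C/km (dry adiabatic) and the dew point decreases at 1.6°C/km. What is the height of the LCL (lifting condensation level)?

3500 m

T and T_d converge at 9.8 − 1.6 = 8.2°C per km
Height above start = (13.2 − (-3.2)) / 8.2 = 2 km
LCL altitude = 1500 m + 2000 m = 3500 m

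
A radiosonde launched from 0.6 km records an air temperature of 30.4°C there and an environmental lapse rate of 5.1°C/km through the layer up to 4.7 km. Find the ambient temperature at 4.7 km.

From 600 m to 4700 m (environmental): cools by 5.1 × 4.1 = 20.91°C, giving 9.49°C.

9.49°C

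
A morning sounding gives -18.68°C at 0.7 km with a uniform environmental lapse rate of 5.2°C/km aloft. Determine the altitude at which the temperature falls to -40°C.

Height above start = (-18.68 − (-40)) / 5.2 = 4.1 km
Altitude = 700 m + 4100 m = 4800 m

4.8 km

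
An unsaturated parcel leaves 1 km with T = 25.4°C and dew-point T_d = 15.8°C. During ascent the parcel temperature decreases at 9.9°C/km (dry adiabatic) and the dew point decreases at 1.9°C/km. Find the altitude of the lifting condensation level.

T and T_d converge at 9.9 − 1.9 = 8°C per km
Height above start = (25.4 − 15.8) / 8 = 1.2 km
LCL altitude = 1000 m + 1200 m = 2200 m

2.2 km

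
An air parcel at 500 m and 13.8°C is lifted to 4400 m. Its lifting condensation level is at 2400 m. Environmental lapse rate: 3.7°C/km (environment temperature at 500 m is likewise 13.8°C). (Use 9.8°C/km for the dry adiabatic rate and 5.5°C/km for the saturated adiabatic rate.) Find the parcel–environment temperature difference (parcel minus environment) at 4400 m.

Parcel:
  500–2400 m, dry: Δz = 1.9 km ⇒ ΔT = -18.62°C; T = -4.82°C
  2400–4400 m, saturated: Δz = 2 km ⇒ ΔT = -11°C; T = -15.82°C
Environment:
  500–4400 m, environment: Δz = 3.9 km ⇒ ΔT = -14.43°C; T = -0.63°C
T_parcel − T_env = -15.82 − (-0.63) = -15.19°C

-15.19°C (parcel cooler than environment)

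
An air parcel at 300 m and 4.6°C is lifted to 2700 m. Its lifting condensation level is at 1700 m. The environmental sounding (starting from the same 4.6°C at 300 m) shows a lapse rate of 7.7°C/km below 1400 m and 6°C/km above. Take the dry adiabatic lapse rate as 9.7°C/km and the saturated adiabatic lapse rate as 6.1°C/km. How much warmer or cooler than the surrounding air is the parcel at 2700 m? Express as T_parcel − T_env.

-3.41°C (parcel cooler than environment)

Parcel:
  From 300 m to 1700 m (dry): cools by 9.7 × 1.4 = 13.58°C, giving -8.98°C.
  From 1700 m to 2700 m (saturated): cools by 6.1 × 1 = 6.1°C, giving -15.08°C.
Environment:
  From 300 m to 1400 m (environment, lower layer): cools by 7.7 × 1.1 = 8.47°C, giving -3.87°C.
  From 1400 m to 2700 m (environment, upper layer): cools by 6 × 1.3 = 7.8°C, giving -11.67°C.
T_parcel − T_env = -15.08 − (-11.67) = -3.41°C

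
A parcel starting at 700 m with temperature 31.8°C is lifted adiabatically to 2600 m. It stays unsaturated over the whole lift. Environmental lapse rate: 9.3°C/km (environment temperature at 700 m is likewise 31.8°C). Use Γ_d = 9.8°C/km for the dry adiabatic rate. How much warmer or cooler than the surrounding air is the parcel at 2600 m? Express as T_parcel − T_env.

Parcel:
  Dry to 2600 m: -9.8 × 1.9 km = -18.62°C, so T = 13.18°C.
Environment:
  Environment to 2600 m: -9.3 × 1.9 km = -17.67°C, so T = 14.13°C.
T_parcel − T_env = 13.18 − 14.13 = -0.95°C

-0.95°C (parcel cooler than environment)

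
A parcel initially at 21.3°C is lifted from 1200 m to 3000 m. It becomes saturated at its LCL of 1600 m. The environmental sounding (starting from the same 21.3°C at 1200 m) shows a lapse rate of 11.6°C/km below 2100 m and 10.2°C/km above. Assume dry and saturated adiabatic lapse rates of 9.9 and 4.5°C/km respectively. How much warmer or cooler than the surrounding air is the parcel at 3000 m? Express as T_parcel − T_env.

Parcel:
  1200–1600 m, dry: Δz = 0.4 km ⇒ ΔT = -3.96°C; T = 17.34°C
  1600–3000 m, saturated: Δz = 1.4 km ⇒ ΔT = -6.3°C; T = 11.04°C
Environment:
  1200–2100 m, environment, lower layer: Δz = 0.9 km ⇒ ΔT = -10.44°C; T = 10.86°C
  2100–3000 m, environment, upper layer: Δz = 0.9 km ⇒ ΔT = -9.18°C; T = 1.68°C
T_parcel − T_env = 11.04 − 1.68 = +9.36°C

+9.36°C (parcel warmer than environment)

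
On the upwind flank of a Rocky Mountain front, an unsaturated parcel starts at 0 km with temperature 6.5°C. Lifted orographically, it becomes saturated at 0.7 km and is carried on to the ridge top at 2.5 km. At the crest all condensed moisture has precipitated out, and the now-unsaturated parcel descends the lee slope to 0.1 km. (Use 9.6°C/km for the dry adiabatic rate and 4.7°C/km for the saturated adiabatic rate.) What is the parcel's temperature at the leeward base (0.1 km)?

Dry to 700 m: -9.6 × 0.7 km = -6.72°C, so T = -0.22°C.
Saturated to 2500 m: -4.7 × 1.8 km = -8.46°C, so T = -8.68°C.
Dry descent to 100 m: +9.6 × 2.4 km = +23.04°C, so T = 14.36°C.

14.36°C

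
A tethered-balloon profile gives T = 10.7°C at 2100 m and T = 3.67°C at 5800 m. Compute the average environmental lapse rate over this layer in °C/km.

Γ = −ΔT/Δz = (10.7 − 3.67) / (5800 − 2100) m
  = 7.03°C / 3.7 km = 1.9°C/km

1.9°C/km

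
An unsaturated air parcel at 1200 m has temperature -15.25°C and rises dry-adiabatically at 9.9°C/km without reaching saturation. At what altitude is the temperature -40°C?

Height above start = (-15.25 − (-40)) / 9.9 = 2.5 km
Altitude = 1200 m + 2500 m = 3700 m

3700 m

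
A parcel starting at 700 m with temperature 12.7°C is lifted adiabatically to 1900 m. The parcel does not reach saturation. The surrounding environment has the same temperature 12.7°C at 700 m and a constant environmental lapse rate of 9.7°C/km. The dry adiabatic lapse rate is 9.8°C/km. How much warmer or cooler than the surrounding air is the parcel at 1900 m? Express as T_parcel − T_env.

Parcel:
  700 → 1900 m (dry, 9.8°C/km): ΔT = -9.8 × 1.2 = -11.76°C → T = 0.94°C
Environment:
  700 → 1900 m (environment, 9.7°C/km): ΔT = -9.7 × 1.2 = -11.64°C → T = 1.06°C
T_parcel − T_env = 0.94 − 1.06 = -0.12°C

-0.12°C (parcel cooler than environment)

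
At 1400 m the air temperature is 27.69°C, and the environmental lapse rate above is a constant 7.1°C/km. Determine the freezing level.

Height above start = (27.69 − 0) / 7.1 = 3.9 km
Altitude = 1400 m + 3900 m = 5300 m

5300 m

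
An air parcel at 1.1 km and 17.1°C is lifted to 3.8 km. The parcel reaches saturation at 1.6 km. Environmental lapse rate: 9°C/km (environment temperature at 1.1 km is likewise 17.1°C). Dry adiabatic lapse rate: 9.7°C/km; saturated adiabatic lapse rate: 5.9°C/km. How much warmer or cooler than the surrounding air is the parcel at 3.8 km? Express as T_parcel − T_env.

Parcel:
  1100 → 1600 m (dry, 9.7°C/km): ΔT = -9.7 × 0.5 = -4.85°C → T = 12.25°C
  1600 → 3800 m (saturated, 5.9°C/km): ΔT = -5.9 × 2.2 = -12.98°C → T = -0.73°C
Environment:
  1100 → 3800 m (environment, 9°C/km): ΔT = -9 × 2.7 = -24.3°C → T = -7.2°C
T_parcel − T_env = -0.73 − (-7.2) = +6.47°C

+6.47°C (parcel warmer than environment)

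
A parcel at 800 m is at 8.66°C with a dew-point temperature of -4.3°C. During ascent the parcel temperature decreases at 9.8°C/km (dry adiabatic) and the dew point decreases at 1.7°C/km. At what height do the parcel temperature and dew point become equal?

2400 m

T and T_d converge at 9.8 − 1.7 = 8.1°C per km
Height above start = (8.66 − (-4.3)) / 8.1 = 1.6 km
LCL altitude = 800 m + 1600 m = 2400 m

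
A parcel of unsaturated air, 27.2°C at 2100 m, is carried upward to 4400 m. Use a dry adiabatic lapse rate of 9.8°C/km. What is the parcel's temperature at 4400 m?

4.66°C

2100 → 4400 m (dry adiabatic, 9.8°C/km): ΔT = -9.8 × 2.3 = -22.54°C → T = 4.66°C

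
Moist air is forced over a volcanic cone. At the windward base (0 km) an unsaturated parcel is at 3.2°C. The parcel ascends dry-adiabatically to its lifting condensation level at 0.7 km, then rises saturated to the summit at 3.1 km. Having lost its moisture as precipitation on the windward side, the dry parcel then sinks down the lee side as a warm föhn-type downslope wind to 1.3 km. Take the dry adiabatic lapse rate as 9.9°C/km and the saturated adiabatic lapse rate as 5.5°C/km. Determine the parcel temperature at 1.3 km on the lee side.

0–700 m, dry: Δz = 0.7 km ⇒ ΔT = -6.93°C; T = -3.73°C
700–3100 m, saturated: Δz = 2.4 km ⇒ ΔT = -13.2°C; T = -16.93°C
3100–1300 m, dry descent: Δz = 1.8 km ⇒ ΔT = +17.82°C; T = 0.89°C

0.89°C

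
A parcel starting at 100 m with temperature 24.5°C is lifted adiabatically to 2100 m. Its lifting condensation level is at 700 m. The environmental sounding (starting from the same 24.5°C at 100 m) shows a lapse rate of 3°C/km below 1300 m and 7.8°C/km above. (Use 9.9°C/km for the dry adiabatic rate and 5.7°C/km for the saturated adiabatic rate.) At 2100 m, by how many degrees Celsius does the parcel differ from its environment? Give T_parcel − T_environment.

-4.08°C (parcel cooler than environment)

Parcel:
  Dry to 700 m: -9.9 × 0.6 km = -5.94°C, so T = 18.56°C.
  Saturated to 2100 m: -5.7 × 1.4 km = -7.98°C, so T = 10.58°C.
Environment:
  Environment, lower layer to 1300 m: -3 × 1.2 km = -3.6°C, so T = 20.9°C.
  Environment, upper layer to 2100 m: -7.8 × 0.8 km = -6.24°C, so T = 14.66°C.
T_parcel − T_env = 10.58 − 14.66 = -4.08°C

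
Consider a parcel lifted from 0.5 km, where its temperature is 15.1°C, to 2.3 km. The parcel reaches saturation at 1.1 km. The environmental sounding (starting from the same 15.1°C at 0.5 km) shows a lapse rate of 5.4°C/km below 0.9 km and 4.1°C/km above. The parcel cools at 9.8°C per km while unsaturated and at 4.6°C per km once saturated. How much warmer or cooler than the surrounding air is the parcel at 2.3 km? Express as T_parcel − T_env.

Parcel:
  500 → 1100 m (dry, 9.8°C/km): ΔT = -9.8 × 0.6 = -5.88°C → T = 9.22°C
  1100 → 2300 m (saturated, 4.6°C/km): ΔT = -4.6 × 1.2 = -5.52°C → T = 3.7°C
Environment:
  500 → 900 m (environment, lower layer, 5.4°C/km): ΔT = -5.4 × 0.4 = -2.16°C → T = 12.94°C
  900 → 2300 m (environment, upper layer, 4.1°C/km): ΔT = -4.1 × 1.4 = -5.74°C → T = 7.2°C
T_parcel − T_env = 3.7 − 7.2 = -3.5°C

-3.5°C (parcel cooler than environment)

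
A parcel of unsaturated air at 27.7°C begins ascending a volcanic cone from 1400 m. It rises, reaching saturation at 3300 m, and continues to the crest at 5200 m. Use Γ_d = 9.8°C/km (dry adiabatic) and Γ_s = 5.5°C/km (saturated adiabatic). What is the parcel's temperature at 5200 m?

-1.37°C

1400–3300 m, dry: Δz = 1.9 km ⇒ ΔT = -18.62°C; T = 9.08°C
3300–5200 m, saturated: Δz = 1.9 km ⇒ ΔT = -10.45°C; T = -1.37°C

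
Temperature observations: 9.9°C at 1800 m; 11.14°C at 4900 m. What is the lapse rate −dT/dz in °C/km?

-0.4°C/km

Γ = −ΔT/Δz = (9.9 − 11.14) / (4900 − 1800) m
  = -1.24°C / 3.1 km = -0.4°C/km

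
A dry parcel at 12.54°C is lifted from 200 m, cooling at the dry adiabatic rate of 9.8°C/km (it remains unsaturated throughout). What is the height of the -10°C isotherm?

2500 m

Height above start = (12.54 − (-10)) / 9.8 = 2.3 km
Altitude = 200 m + 2300 m = 2500 m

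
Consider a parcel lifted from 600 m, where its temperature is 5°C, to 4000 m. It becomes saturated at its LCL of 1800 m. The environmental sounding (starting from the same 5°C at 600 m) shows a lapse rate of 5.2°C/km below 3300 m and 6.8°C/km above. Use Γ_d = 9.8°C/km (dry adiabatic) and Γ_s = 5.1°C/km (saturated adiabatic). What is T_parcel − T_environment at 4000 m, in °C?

Parcel:
  From 600 m to 1800 m (dry): cools by 9.8 × 1.2 = 11.76°C, giving -6.76°C.
  From 1800 m to 4000 m (saturated): cools by 5.1 × 2.2 = 11.22°C, giving -17.98°C.
Environment:
  From 600 m to 3300 m (environment, lower layer): cools by 5.2 × 2.7 = 14.04°C, giving -9.04°C.
  From 3300 m to 4000 m (environment, upper layer): cools by 6.8 × 0.7 = 4.76°C, giving -13.8°C.
T_parcel − T_env = -17.98 − (-13.8) = -4.18°C

-4.18°C (parcel cooler than environment)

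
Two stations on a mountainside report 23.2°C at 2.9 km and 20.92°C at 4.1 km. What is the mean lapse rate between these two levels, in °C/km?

1.9°C/km

Γ = −ΔT/Δz = (23.2 − 20.92) / (4100 − 2900) m
  = 2.28°C / 1.2 km = 1.9°C/km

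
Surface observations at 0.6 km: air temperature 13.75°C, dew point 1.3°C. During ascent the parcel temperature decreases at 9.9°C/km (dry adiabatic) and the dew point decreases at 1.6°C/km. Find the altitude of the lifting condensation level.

T and T_d converge at 9.9 − 1.6 = 8.3°C per km
Height above start = (13.75 − 1.3) / 8.3 = 1.5 km
LCL altitude = 600 m + 1500 m = 2100 m

2.1 km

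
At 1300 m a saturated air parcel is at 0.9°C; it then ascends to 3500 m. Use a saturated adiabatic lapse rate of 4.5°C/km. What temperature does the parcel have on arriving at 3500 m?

1300 → 3500 m (saturated adiabatic, 4.5°C/km): ΔT = -4.5 × 2.2 = -9.9°C → T = -9°C

-9°C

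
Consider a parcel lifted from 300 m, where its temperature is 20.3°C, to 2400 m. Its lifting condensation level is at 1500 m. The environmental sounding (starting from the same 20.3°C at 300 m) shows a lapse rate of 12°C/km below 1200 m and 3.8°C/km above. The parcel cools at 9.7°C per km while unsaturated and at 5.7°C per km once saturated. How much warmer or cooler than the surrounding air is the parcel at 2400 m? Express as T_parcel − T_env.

Parcel:
  300–1500 m, dry: Δz = 1.2 km ⇒ ΔT = -11.64°C; T = 8.66°C
  1500–2400 m, saturated: Δz = 0.9 km ⇒ ΔT = -5.13°C; T = 3.53°C
Environment:
  300–1200 m, environment, lower layer: Δz = 0.9 km ⇒ ΔT = -10.8°C; T = 9.5°C
  1200–2400 m, environment, upper layer: Δz = 1.2 km ⇒ ΔT = -4.56°C; T = 4.94°C
T_parcel − T_env = 3.53 − 4.94 = -1.41°C

-1.41°C (parcel cooler than environment)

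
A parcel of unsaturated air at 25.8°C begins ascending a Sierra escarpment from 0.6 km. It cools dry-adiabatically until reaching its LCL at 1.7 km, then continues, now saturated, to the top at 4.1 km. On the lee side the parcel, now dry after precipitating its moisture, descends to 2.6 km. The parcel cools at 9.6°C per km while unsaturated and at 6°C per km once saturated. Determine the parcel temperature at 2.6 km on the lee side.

15.24°C

600–1700 m, dry: Δz = 1.1 km ⇒ ΔT = -10.56°C; T = 15.24°C
1700–4100 m, saturated: Δz = 2.4 km ⇒ ΔT = -14.4°C; T = 0.84°C
4100–2600 m, dry descent: Δz = 1.5 km ⇒ ΔT = +14.4°C; T = 15.24°C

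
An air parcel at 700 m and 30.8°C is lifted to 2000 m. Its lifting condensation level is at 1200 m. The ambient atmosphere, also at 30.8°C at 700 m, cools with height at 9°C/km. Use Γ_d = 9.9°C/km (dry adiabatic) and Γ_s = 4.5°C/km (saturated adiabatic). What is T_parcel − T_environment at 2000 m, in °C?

Parcel:
  Dry to 1200 m: -9.9 × 0.5 km = -4.95°C, so T = 25.85°C.
  Saturated to 2000 m: -4.5 × 0.8 km = -3.6°C, so T = 22.25°C.
Environment:
  Environment to 2000 m: -9 × 1.3 km = -11.7°C, so T = 19.1°C.
T_parcel − T_env = 22.25 − 19.1 = +3.15°C

+3.15°C (parcel warmer than environment)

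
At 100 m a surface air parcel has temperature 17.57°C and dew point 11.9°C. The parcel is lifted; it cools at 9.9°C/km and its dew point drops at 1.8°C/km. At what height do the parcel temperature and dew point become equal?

T and T_d converge at 9.9 − 1.8 = 8.1°C per km
Height above start = (17.57 − 11.9) / 8.1 = 0.7 km
LCL altitude = 100 m + 700 m = 800 m

800 m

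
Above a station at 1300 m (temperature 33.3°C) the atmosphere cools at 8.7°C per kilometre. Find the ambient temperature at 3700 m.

Environmental to 3700 m: -8.7 × 2.4 km = -20.88°C, so T = 12.42°C.

12.42°C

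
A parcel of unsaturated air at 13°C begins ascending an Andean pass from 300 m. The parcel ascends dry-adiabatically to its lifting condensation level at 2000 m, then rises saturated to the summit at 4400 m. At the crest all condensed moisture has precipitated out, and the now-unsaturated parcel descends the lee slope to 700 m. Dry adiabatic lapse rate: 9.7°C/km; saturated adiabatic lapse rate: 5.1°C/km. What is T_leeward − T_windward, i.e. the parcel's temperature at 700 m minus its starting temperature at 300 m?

300–2000 m, dry: Δz = 1.7 km ⇒ ΔT = -16.49°C; T = -3.49°C
2000–4400 m, saturated: Δz = 2.4 km ⇒ ΔT = -12.24°C; T = -15.73°C
4400–700 m, dry descent: Δz = 3.7 km ⇒ ΔT = +35.89°C; T = 20.16°C
Net change vs windward start: 20.16 − 13 = +7.16°C

+7.16°C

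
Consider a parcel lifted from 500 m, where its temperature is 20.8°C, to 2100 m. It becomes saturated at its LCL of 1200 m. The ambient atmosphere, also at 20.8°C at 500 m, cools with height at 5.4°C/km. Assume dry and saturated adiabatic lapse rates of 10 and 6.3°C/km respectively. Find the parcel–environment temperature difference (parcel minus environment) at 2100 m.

Parcel:
  500–1200 m, dry: Δz = 0.7 km ⇒ ΔT = -7°C; T = 13.8°C
  1200–2100 m, saturated: Δz = 0.9 km ⇒ ΔT = -5.67°C; T = 8.13°C
Environment:
  500–2100 m, environment: Δz = 1.6 km ⇒ ΔT = -8.64°C; T = 12.16°C
T_parcel − T_env = 8.13 − 12.16 = -4.03°C

-4.03°C (parcel cooler than environment)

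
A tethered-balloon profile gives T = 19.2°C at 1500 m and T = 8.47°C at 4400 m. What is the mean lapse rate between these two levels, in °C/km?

Γ = −ΔT/Δz = (19.2 − 8.47) / (4400 − 1500) m
  = 10.73°C / 2.9 km = 3.7°C/km

3.7°C/km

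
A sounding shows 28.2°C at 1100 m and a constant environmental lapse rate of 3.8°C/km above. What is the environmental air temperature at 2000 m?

1100 → 2000 m (environmental, 3.8°C/km): ΔT = -3.8 × 0.9 = -3.42°C → T = 24.78°C

24.78°C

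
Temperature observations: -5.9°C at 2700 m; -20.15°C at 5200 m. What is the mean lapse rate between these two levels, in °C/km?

5.7°C/km

Γ = −ΔT/Δz = (-5.9 − (-20.15)) / (5200 − 2700) m
  = 14.25°C / 2.5 km = 5.7°C/km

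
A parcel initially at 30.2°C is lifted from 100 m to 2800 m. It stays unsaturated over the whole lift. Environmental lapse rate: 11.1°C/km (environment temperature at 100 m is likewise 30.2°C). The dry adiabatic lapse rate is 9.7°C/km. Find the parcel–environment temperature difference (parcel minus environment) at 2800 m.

Parcel:
  Dry to 2800 m: -9.7 × 2.7 km = -26.19°C, so T = 4.01°C.
Environment:
  Environment to 2800 m: -11.1 × 2.7 km = -29.97°C, so T = 0.23°C.
T_parcel − T_env = 4.01 − 0.23 = +3.78°C

+3.78°C (parcel warmer than environment)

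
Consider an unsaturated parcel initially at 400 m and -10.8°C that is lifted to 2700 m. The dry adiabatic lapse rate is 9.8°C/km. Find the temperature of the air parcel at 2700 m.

From 400 m to 2700 m (dry adiabatic): cools by 9.8 × 2.3 = 22.54°C, giving -33.34°C.

-33.34°C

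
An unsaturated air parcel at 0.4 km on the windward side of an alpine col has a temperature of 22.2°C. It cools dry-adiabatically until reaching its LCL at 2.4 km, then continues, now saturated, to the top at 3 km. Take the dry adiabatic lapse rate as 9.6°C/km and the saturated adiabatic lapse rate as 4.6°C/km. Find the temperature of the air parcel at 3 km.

Dry to 2400 m: -9.6 × 2 km = -19.2°C, so T = 3°C.
Saturated to 3000 m: -4.6 × 0.6 km = -2.76°C, so T = 0.24°C.

0.24°C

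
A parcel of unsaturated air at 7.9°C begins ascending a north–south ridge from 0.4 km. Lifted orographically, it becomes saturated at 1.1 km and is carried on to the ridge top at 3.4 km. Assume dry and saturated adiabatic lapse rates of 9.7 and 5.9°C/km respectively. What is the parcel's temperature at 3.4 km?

-12.46°C

400 → 1100 m (dry, 9.7°C/km): ΔT = -9.7 × 0.7 = -6.79°C → T = 1.11°C
1100 → 3400 m (saturated, 5.9°C/km): ΔT = -5.9 × 2.3 = -13.57°C → T = -12.46°C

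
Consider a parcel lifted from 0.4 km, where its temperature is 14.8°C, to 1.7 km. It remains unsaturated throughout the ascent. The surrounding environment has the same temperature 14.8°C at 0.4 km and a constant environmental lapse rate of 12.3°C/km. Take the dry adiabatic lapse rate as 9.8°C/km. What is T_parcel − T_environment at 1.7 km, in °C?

+3.25°C (parcel warmer than environment)

Parcel:
  400 → 1700 m (dry, 9.8°C/km): ΔT = -9.8 × 1.3 = -12.74°C → T = 2.06°C
Environment:
  400 → 1700 m (environment, 12.3°C/km): ΔT = -12.3 × 1.3 = -15.99°C → T = -1.19°C
T_parcel − T_env = 2.06 − (-1.19) = +3.25°C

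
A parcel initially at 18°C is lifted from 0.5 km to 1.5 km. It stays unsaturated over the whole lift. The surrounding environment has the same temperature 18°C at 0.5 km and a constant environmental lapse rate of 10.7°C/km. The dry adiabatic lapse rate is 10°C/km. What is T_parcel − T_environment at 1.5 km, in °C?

Parcel:
  500 → 1500 m (dry, 10°C/km): ΔT = -10 × 1 = -10°C → T = 8°C
Environment:
  500 → 1500 m (environment, 10.7°C/km): ΔT = -10.7 × 1 = -10.7°C → T = 7.3°C
T_parcel − T_env = 8 − 7.3 = +0.7°C

+0.7°C (parcel warmer than environment)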